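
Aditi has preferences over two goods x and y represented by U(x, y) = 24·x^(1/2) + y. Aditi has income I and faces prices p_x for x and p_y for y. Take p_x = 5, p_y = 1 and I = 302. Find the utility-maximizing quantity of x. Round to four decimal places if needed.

x* = 5.76

Set MRS = p_x/p_y: 12·x^(−1/2) = p_x/p_y.
Solve: √x = 12·p_y/p_x, so x*(p_x,p_y) = (12·p_y/p_x)², and y* = (I − p_x·x*)/p_y.
Plugging in: x* = (12·1/5)² = 5.76.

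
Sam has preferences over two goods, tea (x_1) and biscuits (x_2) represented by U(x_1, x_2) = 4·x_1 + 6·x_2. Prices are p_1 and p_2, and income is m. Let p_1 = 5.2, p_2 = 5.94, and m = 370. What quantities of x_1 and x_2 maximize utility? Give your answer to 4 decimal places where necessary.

Perfect substitutes: compare marginal utility per dollar. 4/p_1 vs 6/p_2 → 0.7692 vs 1.0101.
x_2 gives more utility per dollar, so spend all income on x_2: x_2* = m/p_2, x_1* = 0.
Numerically: x_1* = 0, x_2* = 62.2896.

x_1* = 0, x_2* = 62.2896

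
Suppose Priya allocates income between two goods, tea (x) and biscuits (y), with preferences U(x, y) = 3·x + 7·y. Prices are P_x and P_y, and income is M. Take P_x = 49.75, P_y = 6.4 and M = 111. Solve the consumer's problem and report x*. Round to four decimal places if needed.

Linear utility — the consumer picks whichever good has higher MU/price: 3/49.75 = 0.0603 vs 7/6.4 = 1.0938.
y gives more utility per dollar, so spend all income on y: y* = M/P_y, x* = 0.
Numerically: x* = 0, y* = 17.3438.

x* = 0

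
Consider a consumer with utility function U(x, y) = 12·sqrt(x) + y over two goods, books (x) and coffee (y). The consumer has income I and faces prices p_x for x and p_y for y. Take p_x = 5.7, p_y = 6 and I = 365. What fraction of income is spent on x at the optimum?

share on x = 0.6229

Set MRS = p_x/p_y: 6·x^(−1/2) = p_x/p_y.
Solve: √x = 6·p_y/p_x, so x*(p_x,p_y) = (6·p_y/p_x)², and y* = (I − p_x·x*)/p_y.
Plugging in: x* = (6·6/5.7)² = 39.8892, y* = 22.9386.
Expenditure on x: 5.7·39.8892 = 227.3684; share = 0.6229.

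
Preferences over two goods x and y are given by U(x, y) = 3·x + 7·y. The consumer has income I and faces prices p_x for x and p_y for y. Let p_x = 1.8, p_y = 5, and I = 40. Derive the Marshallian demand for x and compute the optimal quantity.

x* = 22.2222

Perfect substitutes: compare marginal utility per dollar. 3/p_x vs 7/p_y → 1.6667 vs 1.4.
x gives more utility per dollar, so spend all income on x: x* = I/p_x, y* = 0.
Numerically: x* = 22.2222, y* = 0.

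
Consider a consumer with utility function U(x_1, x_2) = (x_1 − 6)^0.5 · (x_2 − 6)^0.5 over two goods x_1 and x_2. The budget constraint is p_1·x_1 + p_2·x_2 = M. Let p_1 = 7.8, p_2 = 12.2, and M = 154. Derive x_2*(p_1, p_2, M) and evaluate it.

x_2* = 7.3934

MRS = (x_2−6)/(x_1−6). Tangency with p_1/p_2 gives x_2−6 = (p_1/p_2)·(x_1−6).
After buying the subsistence bundle (6, 6), a share 0.5 of the remaining income goes to x_1: x_1* = 6 + 0.5·(M − 6p_1 − 6p_2)/p_1.
Discretionary income = 154 − 6·7.8 − 6·12.2 = 34; x_2* = 6 + 0.5·34/12.2 = 7.3934.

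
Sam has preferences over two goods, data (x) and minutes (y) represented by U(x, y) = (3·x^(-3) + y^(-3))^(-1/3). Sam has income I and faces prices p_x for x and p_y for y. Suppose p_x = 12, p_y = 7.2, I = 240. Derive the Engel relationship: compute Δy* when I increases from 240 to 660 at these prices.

Δy* = 19.9057

MU_x ∝ 3·x^(-4), MU_y ∝ y^(-4), so MRS = 3·(y/x)^(4) = p_x/p_y.
Solve for the ratio: y/x = [(1/3)·p_x/p_y]^(0.25).
Substitute y = (y/x)·x into the budget: x* = I/(p_x + p_y·(y/x)).
Numerically y/x = 0.86334, so x* = 240/(12 + 7.2·0.86334) = 13.1752 and y* = 0.86334·13.1752 = 11.3747.
At I' = 660: y* = 31.2804. Change: 31.2804 − 11.3747 = 19.9057.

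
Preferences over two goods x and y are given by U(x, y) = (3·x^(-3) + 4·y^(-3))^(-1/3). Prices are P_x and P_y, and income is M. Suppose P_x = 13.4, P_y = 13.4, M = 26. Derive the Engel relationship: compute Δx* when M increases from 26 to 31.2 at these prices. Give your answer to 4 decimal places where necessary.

Δx* = 0.1871

MU_x ∝ 3·x^(-4), MU_y ∝ 4·y^(-4), so MRS = (3/4)·(y/x)^(4) = P_x/P_y.
Hence y/x = ((4/3)·P_x/P_y)^(1/(4)), i.e. raised to the 0.25 power.
Substitute y = (y/x)·x into the budget: x* = M/(P_x + P_y·(y/x)).
Numerically y/x = 1.07457, so x* = 26/(13.4 + 13.4·1.07457) = 0.9353.
At M' = 31.2: x* = 1.1223. Change: 1.1223 − 0.9353 = 0.1871.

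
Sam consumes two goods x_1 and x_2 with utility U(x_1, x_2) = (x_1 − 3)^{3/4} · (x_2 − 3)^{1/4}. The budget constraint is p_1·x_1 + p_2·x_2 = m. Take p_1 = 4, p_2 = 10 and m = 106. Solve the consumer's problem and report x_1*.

x_1* = 15

Let x_1' = x_1−3, x_2' = x_2−3. MRS = 3·x_2'/x_1' = p_1/p_2.
Substituting into the budget: x_1* = 3 + 0.75·(m − 3·p_1 − 3·p_2)/p_1, and x_2* = 3 + 0.25·(…)/p_2.
Discretionary income = 106 − 3·4 − 3·10 = 64; x_1* = 3 + 0.75·64/4 = 15.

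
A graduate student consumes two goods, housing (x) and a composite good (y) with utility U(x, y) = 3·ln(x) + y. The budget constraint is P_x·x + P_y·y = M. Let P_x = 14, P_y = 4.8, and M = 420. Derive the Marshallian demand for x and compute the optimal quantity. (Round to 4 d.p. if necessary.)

Set MRS = P_x/P_y: (3/x)/1 = P_x/P_y.
So x*(P_x,P_y) = 3·P_y/P_x, independent of income; and y* = (M − 3·P_y)/P_y.
At the given prices: x* = 3·4.8/14 = 1.0286.

x* = 1.0286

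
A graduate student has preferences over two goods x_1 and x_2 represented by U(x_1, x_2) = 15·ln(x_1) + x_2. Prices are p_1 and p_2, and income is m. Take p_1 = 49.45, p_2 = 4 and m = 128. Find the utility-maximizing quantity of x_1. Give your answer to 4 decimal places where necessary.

x_1* = 1.2133

MU_x_1 = 15/x_1, MU_x_2 = 1. Tangency: 15/x_1 = p_1/p_2.
So x_1*(p_1,p_2) = 15·p_2/p_1, independent of income; and x_2* = (m − 15·p_2)/p_2.
At the given prices: x_1* = 15·4/49.45 = 1.2133.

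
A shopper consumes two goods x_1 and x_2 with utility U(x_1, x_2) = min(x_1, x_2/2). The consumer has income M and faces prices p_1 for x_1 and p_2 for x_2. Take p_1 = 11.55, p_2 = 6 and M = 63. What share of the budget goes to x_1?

With perfect complements, no substitution: consume in ratio x_1:x_2 = 1:2.
Budget: p_1·x_1 + p_2·2·x_1 = M, so (p_1 + 2·p_2)·x_1 = M.
Demand: x_1*(p_1,p_2,M) = M/(p_1 + 2·p_2), x_2* = 2·M/(p_1 + 2·p_2).
Here 11.55 + 2·6 = 23.55, giving x_1* = 2.6752 and x_2* = 5.3503.
Expenditure on x_1: 11.55·2.6752 = 30.8981; share = 0.4904.

share on x_1 = 0.4904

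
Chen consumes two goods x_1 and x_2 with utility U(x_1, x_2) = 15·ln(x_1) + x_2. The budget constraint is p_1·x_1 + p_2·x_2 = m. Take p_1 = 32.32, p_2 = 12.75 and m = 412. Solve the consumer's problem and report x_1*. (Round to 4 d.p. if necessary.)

x_1* = 5.9174

Set MRS = p_1/p_2: (15/x_1)/1 = p_1/p_2.
So x_1*(p_1,p_2) = 15·p_2/p_1, independent of income; and x_2* = (m − 15·p_2)/p_2.
At the given prices: x_1* = 15·12.75/32.32 = 5.9174.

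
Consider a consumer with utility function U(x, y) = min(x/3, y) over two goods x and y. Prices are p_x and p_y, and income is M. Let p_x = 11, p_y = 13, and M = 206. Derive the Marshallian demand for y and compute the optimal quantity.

With perfect complements, no substitution: consume in ratio x:y = 3:1.
Budget: p_x·x + p_y·(1/3)·x = M, so (3·p_x + p_y)·x = 3·M.
Demand: x*(p_x,p_y,M) = 3·M/(3·p_x + p_y), y* = M/(3·p_x + p_y).
Here 3·11 + 13 = 46, giving y* = 4.4783.

y* = 4.4783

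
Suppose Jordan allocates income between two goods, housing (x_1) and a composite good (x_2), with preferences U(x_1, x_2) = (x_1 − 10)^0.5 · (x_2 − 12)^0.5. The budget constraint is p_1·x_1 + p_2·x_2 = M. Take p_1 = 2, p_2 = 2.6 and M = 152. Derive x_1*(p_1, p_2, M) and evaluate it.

This is Cobb-Douglas in (x_1−10, x_2−12): tangency gives 0.5·p_2·(x_2−12) = 0.5·p_1·(x_1−10).
After buying the subsistence bundle (10, 12), a share 0.5 of the remaining income goes to x_1: x_1* = 10 + 0.5·(M − 10p_1 − 12p_2)/p_1.
Discretionary income = 152 − 10·2 − 12·2.6 = 100.8; x_1* = 10 + 0.5·100.8/2 = 35.2.

x_1* = 35.2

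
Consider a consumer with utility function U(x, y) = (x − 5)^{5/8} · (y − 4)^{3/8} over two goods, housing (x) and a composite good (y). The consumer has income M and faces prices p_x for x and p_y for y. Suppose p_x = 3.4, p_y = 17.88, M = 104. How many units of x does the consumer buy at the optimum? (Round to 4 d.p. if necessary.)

Discretionary income = 104 − 5·3.4 − 4·17.88 = 15.48; x* = 5 + 0.625·15.48/3.4 = 7.8456.

x* = 7.8456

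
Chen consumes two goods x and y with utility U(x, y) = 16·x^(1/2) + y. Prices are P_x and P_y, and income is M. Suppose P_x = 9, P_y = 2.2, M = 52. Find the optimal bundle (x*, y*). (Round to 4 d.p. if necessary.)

x* = 3.8242, y* = 7.9919

Utility is quasi-linear in y; the FOC for x is 8/√x = P_x/P_y.
Solve: √x = 8·P_y/P_x, so x*(P_x,P_y) = (8·P_y/P_x)², and y* = (M − P_x·x*)/P_y.
Plugging in: x* = (8·2.2/9)² = 3.8242, y* = 7.9919.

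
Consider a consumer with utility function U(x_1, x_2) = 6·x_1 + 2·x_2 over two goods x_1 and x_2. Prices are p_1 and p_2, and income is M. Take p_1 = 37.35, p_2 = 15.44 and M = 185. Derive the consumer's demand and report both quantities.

x_1* = 4.9531, x_2* = 0

Perfect substitutes: compare marginal utility per dollar. 6/p_1 vs 2/p_2 → 0.1606 vs 0.1295.
x_1 gives more utility per dollar, so spend all income on x_1: x_1* = M/p_1, x_2* = 0.
Numerically: x_1* = 4.9531, x_2* = 0.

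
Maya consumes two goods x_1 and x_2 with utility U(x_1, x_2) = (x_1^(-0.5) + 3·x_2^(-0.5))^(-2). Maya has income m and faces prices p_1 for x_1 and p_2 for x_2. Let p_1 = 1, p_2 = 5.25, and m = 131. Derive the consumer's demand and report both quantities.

x_1* = 28.3844, x_2* = 19.5458

MU_x_1 ∝ x_1^(-1.5), MU_x_2 ∝ 3·x_2^(-1.5), so MRS = (1/3)·(x_2/x_1)^(1.5) = p_1/p_2.
Hence x_2/x_1 = (3·p_1/p_2)^(1/(1.5)), i.e. raised to the 2/3 power.
Substitute x_2 = (x_2/x_1)·x_1 into the budget: x_1* = m/(p_1 + p_2·(x_2/x_1)).
Numerically x_2/x_1 = 0.688612, so x_1* = 131/(1 + 5.25·0.688612) = 28.3844 and x_2* = 0.688612·28.3844 = 19.5458.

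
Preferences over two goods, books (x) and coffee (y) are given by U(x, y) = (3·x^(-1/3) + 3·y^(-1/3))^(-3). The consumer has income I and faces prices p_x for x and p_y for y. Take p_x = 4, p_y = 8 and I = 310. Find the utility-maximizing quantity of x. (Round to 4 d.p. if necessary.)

x* = 35.4009

From the CES first-order condition, (y/x)^(4/3) = p_x/p_y.
Hence y/x = (p_x/p_y)^(1/(4/3)), i.e. raised to the 0.75 power.
Substitute y = (y/x)·x into the budget: x* = I/(p_x + p_y·(y/x)).
Numerically y/x = 0.594604, so x* = 310/(4 + 8·0.594604) = 35.4009.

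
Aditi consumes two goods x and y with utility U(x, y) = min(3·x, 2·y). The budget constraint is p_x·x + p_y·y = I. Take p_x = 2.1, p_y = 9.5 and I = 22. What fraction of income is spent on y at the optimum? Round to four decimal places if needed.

share on y = 0.8716

Here 2·2.1 + 3·9.5 = 32.7, giving x* = 1.3456 and y* = 2.0183.
Expenditure on y: 9.5·2.0183 = 19.1743; share = 0.8716.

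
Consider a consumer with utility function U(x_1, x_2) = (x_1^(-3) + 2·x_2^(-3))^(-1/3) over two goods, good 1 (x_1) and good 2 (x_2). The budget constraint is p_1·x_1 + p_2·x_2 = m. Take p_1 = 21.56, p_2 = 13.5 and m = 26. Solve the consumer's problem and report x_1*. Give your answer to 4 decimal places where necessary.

x_1* = 0.6564

MU_x_1 ∝ x_1^(-4), MU_x_2 ∝ 2·x_2^(-4), so MRS = (1/2)·(x_2/x_1)^(4) = p_1/p_2.
Solve for the ratio: x_2/x_1 = [2·p_1/p_2]^(0.25).
With the ratio pinned down, the budget gives x_1* = m/(p_1 + p_2·(x_2/x_1)) and x_2* = (x_2/x_1)·x_1*.
Numerically x_2/x_1 = 1.336861, so x_1* = 26/(21.56 + 13.5·1.336861) = 0.6564.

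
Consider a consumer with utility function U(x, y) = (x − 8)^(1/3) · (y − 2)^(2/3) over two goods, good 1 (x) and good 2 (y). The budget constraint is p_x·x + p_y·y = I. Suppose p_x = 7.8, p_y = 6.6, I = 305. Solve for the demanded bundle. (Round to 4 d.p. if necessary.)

x* = 17.8034, y* = 25.1717

This is Cobb-Douglas in (x−8, y−2): tangency gives 1/3·p_y·(y−2) = 2/3·p_x·(x−8).
After buying the subsistence bundle (8, 2), a share 1/3 of the remaining income goes to x: x* = 8 + 1/3·(I − 8p_x − 2p_y)/p_x.
Discretionary income = 305 − 8·7.8 − 2·6.6 = 229.4; x* = 8 + 1/3·229.4/7.8 = 17.8034; y* = 2 + 2/3·229.4/6.6 = 25.1717.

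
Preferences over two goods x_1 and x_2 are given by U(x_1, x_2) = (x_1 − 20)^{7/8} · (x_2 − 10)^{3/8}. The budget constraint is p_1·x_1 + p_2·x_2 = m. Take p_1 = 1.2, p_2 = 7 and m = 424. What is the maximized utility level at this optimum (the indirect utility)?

V = 269.357

This is Cobb-Douglas in (x_1−20, x_2−10): tangency gives 0.875·p_2·(x_2−10) = 0.375·p_1·(x_1−20).
After buying the subsistence bundle (20, 10), a share 0.7 of the remaining income goes to x_1: x_1* = 20 + 0.7·(m − 20p_1 − 10p_2)/p_1.
Discretionary income = 424 − 20·1.2 − 10·7 = 330; x_1* = 20 + 0.7·330/1.2 = 212.5; x_2* = 10 + 0.3·330/7 = 24.1429.
Utility at the optimum: U(212.5, 24.1429) = 269.357.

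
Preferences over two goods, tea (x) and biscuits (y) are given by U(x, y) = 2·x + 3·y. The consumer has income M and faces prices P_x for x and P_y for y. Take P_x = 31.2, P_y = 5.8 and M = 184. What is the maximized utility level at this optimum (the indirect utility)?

V = 95.1724

Linear utility — the consumer picks whichever good has higher MU/price: 2/31.2 = 0.0641 vs 3/5.8 = 0.5172.
y gives more utility per dollar, so spend all income on y: y* = M/P_y, x* = 0.
Numerically: x* = 0, y* = 31.7241.
Utility at the optimum: U(0, 31.7241) = 95.1724.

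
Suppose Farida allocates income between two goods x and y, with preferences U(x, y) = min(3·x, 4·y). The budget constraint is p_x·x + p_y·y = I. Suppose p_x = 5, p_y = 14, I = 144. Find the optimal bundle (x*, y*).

x* = 9.2903, y* = 6.9677

With perfect complements, no substitution: consume in ratio x:y = 4:3.
Budget: p_x·x + p_y·(3/4)·x = I, so (4·p_x + 3·p_y)·x = 4·I.
Demand: x*(p_x,p_y,I) = 4·I/(4·p_x + 3·p_y), y* = 3·I/(4·p_x + 3·p_y).
Here 4·5 + 3·14 = 62, giving x* = 9.2903 and y* = 6.9677.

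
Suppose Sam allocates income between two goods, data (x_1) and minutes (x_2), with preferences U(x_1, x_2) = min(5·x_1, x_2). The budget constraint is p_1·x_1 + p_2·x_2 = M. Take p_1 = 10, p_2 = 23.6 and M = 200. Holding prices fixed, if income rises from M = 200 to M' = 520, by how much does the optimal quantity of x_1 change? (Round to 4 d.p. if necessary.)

Δx_1* = 2.5

Leontief preferences: the optimum is at the kink where x_1/1 = x_2/5, i.e. x_2 = 5·x_1.
Budget: p_1·x_1 + p_2·5·x_1 = M, so (p_1 + 5·p_2)·x_1 = M.
Demand: x_1*(p_1,p_2,M) = M/(p_1 + 5·p_2), x_2* = 5·M/(p_1 + 5·p_2).
Here 10 + 5·23.6 = 128, giving x_1* = 1.5625.
At M' = 520: x_1* = 4.0625. Change: 4.0625 − 1.5625 = 2.5.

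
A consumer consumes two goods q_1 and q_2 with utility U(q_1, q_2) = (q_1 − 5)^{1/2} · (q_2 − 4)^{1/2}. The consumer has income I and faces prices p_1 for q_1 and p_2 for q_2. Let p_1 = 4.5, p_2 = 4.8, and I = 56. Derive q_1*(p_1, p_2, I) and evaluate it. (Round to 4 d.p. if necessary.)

q_1* = 6.5889

This is Cobb-Douglas in (q_1−5, q_2−4): tangency gives 0.5·p_2·(q_2−4) = 0.5·p_1·(q_1−5).
Substituting into the budget: q_1* = 5 + 0.5·(I − 5·p_1 − 4·p_2)/p_1, and q_2* = 4 + 0.5·(…)/p_2.
Discretionary income = 56 − 5·4.5 − 4·4.8 = 14.3; q_1* = 5 + 0.5·14.3/4.5 = 6.5889.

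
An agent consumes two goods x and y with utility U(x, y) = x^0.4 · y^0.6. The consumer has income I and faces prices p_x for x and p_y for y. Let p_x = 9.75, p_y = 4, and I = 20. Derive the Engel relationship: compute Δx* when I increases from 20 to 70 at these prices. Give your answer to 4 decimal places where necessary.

Δx* = 2.0513

Demand: x*(p_x,p_y,I) = 0.4·I/p_x and y* = 0.6·I/p_y.
At p_x=9.75, p_y=4, I=20: x* = 0.4·20/9.75 = 0.8205.
At I' = 70: x* = 2.8718. Change: 2.8718 − 0.8205 = 2.0513.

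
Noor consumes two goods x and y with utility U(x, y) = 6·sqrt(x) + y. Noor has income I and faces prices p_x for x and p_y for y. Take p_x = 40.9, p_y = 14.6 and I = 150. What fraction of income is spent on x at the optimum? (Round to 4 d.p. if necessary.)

share on x = 0.3127

Thus x* = (3·p_y/p_x)² — independent of I — with the rest of income spent on y.
Plugging in: x* = (3·14.6/40.9)² = 1.1468, y* = 7.0613.
Expenditure on x: 40.9·1.1468 = 46.9056; share = 0.3127.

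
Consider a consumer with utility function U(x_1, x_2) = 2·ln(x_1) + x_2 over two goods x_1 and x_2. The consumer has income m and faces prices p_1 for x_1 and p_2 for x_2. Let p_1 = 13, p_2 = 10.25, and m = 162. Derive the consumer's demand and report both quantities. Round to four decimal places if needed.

Set MRS = p_1/p_2: (2/x_1)/1 = p_1/p_2.
So x_1*(p_1,p_2) = 2·p_2/p_1, independent of income; and x_2* = (m − 2·p_2)/p_2.
At the given prices: x_1* = 2·10.25/13 = 1.5769, and x_2* = 13.8049.

x_1* = 1.5769, x_2* = 13.8049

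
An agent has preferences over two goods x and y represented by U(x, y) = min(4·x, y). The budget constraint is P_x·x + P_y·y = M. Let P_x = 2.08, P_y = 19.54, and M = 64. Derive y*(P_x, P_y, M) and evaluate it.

Here 2.08 + 4·19.54 = 80.24, giving y* = 3.1904.

y* = 3.1904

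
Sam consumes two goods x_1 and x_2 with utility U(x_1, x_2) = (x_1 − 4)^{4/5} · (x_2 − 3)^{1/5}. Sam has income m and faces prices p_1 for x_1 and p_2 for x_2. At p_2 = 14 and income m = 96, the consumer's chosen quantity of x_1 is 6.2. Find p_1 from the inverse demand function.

p_1 = 8

MRS = 4·(x_2−3)/(x_1−4). Tangency with p_1/p_2 gives x_2−3 = (1/4)·(p_1/p_2)·(x_1−4).
After buying the subsistence bundle (4, 3), a share 0.8 of the remaining income goes to x_1: x_1* = 4 + 0.8·(m − 4p_1 − 3p_2)/p_1.
Set x_1* = 6.2 in the demand function and solve for p_1: p_1 = 8.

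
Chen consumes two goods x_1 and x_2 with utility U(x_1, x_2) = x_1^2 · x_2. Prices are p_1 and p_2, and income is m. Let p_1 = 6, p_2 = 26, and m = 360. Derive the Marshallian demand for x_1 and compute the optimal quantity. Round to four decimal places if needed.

The MRS is 2·x_2/x_1. Set MRS = p_1/p_2.
Rearranging, p_2·x_2 = (1/2)·p_1·x_1. Substituting into the budget gives p_1·x_1·(1 + (1/2)) = m.
Demand: x_1*(p_1,p_2,m) = 2/3·m/p_1 and x_2* = 1/3·m/p_2.
At p_1=6, p_2=26, m=360: x_1* = 2/3·360/6 = 40.

x_1* = 40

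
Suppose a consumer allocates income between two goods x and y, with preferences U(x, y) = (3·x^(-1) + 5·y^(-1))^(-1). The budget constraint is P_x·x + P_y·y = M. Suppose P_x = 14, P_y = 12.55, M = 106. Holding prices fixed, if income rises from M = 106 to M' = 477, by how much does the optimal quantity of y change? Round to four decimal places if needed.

Δy* = 16.2595

MU_x ∝ 3·x^(-2), MU_y ∝ 5·y^(-2), so MRS = (3/5)·(y/x)^(2) = P_x/P_y.
Solve for the ratio: y/x = [(5/3)·P_x/P_y]^(0.5).
With the ratio pinned down, the budget gives x* = M/(P_x + P_y·(y/x)) and y* = (y/x)·x*.
Numerically y/x = 1.363536, so x* = 106/(14 + 12.55·1.363536) = 3.407 and y* = 1.363536·3.407 = 4.6456.
At M' = 477: y* = 20.9051. Change: 20.9051 − 4.6456 = 16.2595.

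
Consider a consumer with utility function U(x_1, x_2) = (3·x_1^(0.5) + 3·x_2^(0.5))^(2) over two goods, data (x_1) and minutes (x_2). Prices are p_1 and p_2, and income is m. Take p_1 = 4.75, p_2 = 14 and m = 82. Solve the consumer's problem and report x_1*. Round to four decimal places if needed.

x_1* = 12.8898

MU_x_1 ∝ 3·x_1^(-0.5), MU_x_2 ∝ 3·x_2^(-0.5), so MRS = (x_2/x_1)^(0.5) = p_1/p_2.
Solve for the ratio: x_2/x_1 = [p_1/p_2]^(2).
Substitute x_2 = (x_2/x_1)·x_1 into the budget: x_1* = m/(p_1 + p_2·(x_2/x_1)).
Numerically x_2/x_1 = 0.115115, so x_1* = 82/(4.75 + 14·0.115115) = 12.8898.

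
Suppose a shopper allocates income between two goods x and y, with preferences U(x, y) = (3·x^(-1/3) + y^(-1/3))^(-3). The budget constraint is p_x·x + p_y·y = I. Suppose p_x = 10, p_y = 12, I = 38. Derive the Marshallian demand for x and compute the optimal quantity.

x* = 2.6043

From the CES first-order condition, 3·(y/x)^(4/3) = p_x/p_y.
Solve for the ratio: y/x = [(1/3)·p_x/p_y]^(0.75).
With the ratio pinned down, the budget gives x* = I/(p_x + p_y·(y/x)) and y* = (y/x)·x*.
Numerically y/x = 0.382625, so x* = 38/(10 + 12·0.382625) = 2.6043.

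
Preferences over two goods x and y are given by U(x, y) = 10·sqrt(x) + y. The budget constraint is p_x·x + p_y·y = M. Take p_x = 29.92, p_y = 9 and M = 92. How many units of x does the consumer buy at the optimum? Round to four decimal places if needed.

Set MRS = p_x/p_y: 5·x^(−1/2) = p_x/p_y.
Thus x* = (5·p_y/p_x)² — independent of M — with the rest of income spent on y.
Plugging in: x* = (5·9/29.92)² = 2.262.

x* = 2.262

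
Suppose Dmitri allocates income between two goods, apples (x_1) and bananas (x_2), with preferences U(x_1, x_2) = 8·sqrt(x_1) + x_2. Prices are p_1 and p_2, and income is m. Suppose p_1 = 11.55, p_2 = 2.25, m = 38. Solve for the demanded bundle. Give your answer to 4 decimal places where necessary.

x_1* = 0.6072, x_2* = 13.772

MU_x_1 = 4/√x_1, MU_x_2 = 1. Tangency: 4/√x_1 = p_1/p_2.
Solve: √x_1 = 4·p_2/p_1, so x_1*(p_1,p_2) = (4·p_2/p_1)², and x_2* = (m − p_1·x_1*)/p_2.
Plugging in: x_1* = (4·2.25/11.55)² = 0.6072, x_2* = 13.772.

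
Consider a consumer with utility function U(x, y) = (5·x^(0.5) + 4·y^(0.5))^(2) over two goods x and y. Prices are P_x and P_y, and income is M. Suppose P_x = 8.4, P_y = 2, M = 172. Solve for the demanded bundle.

x* = 5.5521, y* = 62.6811

MU_x ∝ 5·x^(-0.5), MU_y ∝ 4·y^(-0.5), so MRS = (5/4)·(y/x)^(0.5) = P_x/P_y.
Hence y/x = ((4/5)·P_x/P_y)^(1/(0.5)), i.e. raised to the 2 power.
With the ratio pinned down, the budget gives x* = M/(P_x + P_y·(y/x)) and y* = (y/x)·x*.
Numerically y/x = 11.2896, so x* = 172/(8.4 + 2·11.2896) = 5.5521 and y* = 11.2896·5.5521 = 62.6811.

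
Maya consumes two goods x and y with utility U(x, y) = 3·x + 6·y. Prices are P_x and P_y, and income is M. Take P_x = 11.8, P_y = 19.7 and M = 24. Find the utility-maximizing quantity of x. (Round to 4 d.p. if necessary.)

x* = 0

Perfect substitutes: compare marginal utility per dollar. 3/P_x vs 6/P_y → 0.2542 vs 0.3046.
y gives more utility per dollar, so spend all income on y: y* = M/P_y, x* = 0.
Numerically: x* = 0, y* = 1.2183.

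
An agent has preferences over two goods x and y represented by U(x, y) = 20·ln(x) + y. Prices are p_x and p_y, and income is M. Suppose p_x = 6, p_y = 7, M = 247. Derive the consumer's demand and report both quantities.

x* = 23.3333, y* = 15.2857

Set MRS = p_x/p_y: (20/x)/1 = p_x/p_y.
So x*(p_x,p_y) = 20·p_y/p_x, independent of income; and y* = (M − 20·p_y)/p_y.
At the given prices: x* = 20·7/6 = 23.3333, and y* = 15.2857.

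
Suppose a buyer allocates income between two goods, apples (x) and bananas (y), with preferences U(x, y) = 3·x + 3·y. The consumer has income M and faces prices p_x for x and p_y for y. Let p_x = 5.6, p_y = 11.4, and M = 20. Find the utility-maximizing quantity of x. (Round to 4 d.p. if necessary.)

Linear utility — the consumer picks whichever good has higher MU/price: 3/5.6 = 0.5357 vs 3/11.4 = 0.2632.
x gives more utility per dollar, so spend all income on x: x* = M/p_x, y* = 0.
Numerically: x* = 3.5714, y* = 0.

x* = 3.5714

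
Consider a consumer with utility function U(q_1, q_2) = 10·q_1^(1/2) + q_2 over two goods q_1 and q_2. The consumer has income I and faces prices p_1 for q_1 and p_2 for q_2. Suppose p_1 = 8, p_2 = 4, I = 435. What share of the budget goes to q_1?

MU_q_1 = 5/√q_1, MU_q_2 = 1. Tangency: 5/√q_1 = p_1/p_2.
Solve: √q_1 = 5·p_2/p_1, so q_1*(p_1,p_2) = (5·p_2/p_1)², and q_2* = (I − p_1·q_1*)/p_2.
Plugging in: q_1* = (5·4/8)² = 6.25, q_2* = 96.25.
Expenditure on q_1: 8·6.25 = 50; share = 0.1149.

share on q_1 = 0.1149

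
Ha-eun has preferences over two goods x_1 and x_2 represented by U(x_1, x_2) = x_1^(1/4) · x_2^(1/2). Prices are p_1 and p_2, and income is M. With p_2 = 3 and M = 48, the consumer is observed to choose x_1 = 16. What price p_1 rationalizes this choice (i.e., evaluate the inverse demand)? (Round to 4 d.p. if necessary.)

MU_x_1/MU_x_2 = (0.25·x_2)/(0.5·x_1); tangency sets this equal to p_1/p_2.
Rearranging, p_2·x_2 = 2·p_1·x_1. Substituting into the budget gives p_1·x_1·(1 + 2) = M.
Demand: x_1*(p_1,p_2,M) = 1/3·M/p_1 and x_2* = 2/3·M/p_2.
Set x_1* = 16 in the demand function and solve for p_1: p_1 = 1.

p_1 = 1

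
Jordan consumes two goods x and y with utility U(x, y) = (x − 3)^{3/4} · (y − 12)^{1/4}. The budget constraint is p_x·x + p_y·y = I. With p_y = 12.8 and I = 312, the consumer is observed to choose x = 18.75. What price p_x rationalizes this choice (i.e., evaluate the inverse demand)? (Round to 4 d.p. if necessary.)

p_x = 6.6

MRS = 3·(y−12)/(x−3). Tangency with p_x/p_y gives y−12 = (1/3)·(p_x/p_y)·(x−3).
After buying the subsistence bundle (3, 12), a share 0.75 of the remaining income goes to x: x* = 3 + 0.75·(I − 3p_x − 12p_y)/p_x.
Set x* = 18.75 in the demand function and solve for p_x: p_x = 6.6.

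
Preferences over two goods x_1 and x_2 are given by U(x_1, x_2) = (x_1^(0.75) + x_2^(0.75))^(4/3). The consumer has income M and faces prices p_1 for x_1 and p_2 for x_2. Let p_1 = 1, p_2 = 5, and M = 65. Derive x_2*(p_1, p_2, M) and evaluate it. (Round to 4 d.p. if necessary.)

MU_x_1 ∝ x_1^(-0.25), MU_x_2 ∝ x_2^(-0.25), so MRS = (x_2/x_1)^(0.25) = p_1/p_2.
Solve for the ratio: x_2/x_1 = [p_1/p_2]^(4).
Substitute x_2 = (x_2/x_1)·x_1 into the budget: x_1* = M/(p_1 + p_2·(x_2/x_1)).
Numerically x_2/x_1 = 0.0016, so x_1* = 65/(1 + 5·0.0016) = 64.4841 and x_2* = 0.0016·64.4841 = 0.1032.

x_2* = 0.1032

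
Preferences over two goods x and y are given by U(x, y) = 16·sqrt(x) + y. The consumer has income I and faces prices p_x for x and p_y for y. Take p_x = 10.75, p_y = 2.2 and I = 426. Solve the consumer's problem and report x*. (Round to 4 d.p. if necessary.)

x* = 2.6805

Solve: √x = 8·p_y/p_x, so x*(p_x,p_y) = (8·p_y/p_x)², and y* = (I − p_x·x*)/p_y.
Plugging in: x* = (8·2.2/10.75)² = 2.6805.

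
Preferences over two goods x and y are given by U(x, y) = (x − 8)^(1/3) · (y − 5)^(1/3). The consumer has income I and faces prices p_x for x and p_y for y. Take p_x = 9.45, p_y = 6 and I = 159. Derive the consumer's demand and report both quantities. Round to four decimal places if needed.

Let x' = x−8, y' = y−5. MRS = y'/x' = p_x/p_y.
Substituting into the budget: x* = 8 + 0.5·(I − 8·p_x − 5·p_y)/p_x, and y* = 5 + 0.5·(…)/p_y.
Discretionary income = 159 − 8·9.45 − 5·6 = 53.4; x* = 8 + 0.5·53.4/9.45 = 10.8254; y* = 5 + 0.5·53.4/6 = 9.45.

x* = 10.8254, y* = 9.45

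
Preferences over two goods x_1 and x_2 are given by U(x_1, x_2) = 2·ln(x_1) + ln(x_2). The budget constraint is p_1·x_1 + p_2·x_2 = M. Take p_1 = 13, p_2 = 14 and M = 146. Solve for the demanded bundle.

The MRS is 2·x_2/x_1. Set MRS = p_1/p_2.
So 2·p_2·x_2 = p_1·x_1; combined with the budget, a share 2/3 of income goes to x_1.
Demand: x_1*(p_1,p_2,M) = 2/3·M/p_1 and x_2* = 1/3·M/p_2.
At p_1=13, p_2=14, M=146: x_1* = 2/3·146/13 = 7.4872, x_2* = 3.4762.

x_1* = 7.4872, x_2* = 3.4762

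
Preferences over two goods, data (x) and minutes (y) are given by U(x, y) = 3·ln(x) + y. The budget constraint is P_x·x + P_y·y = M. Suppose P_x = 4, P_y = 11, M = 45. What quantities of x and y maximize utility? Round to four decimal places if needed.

x* = 8.25, y* = 1.0909

MU_x = 3/x, MU_y = 1. Tangency: 3/x = P_x/P_y.
So x*(P_x,P_y) = 3·P_y/P_x, independent of income; and y* = (M − 3·P_y)/P_y.
At the given prices: x* = 3·11/4 = 8.25, and y* = 1.0909.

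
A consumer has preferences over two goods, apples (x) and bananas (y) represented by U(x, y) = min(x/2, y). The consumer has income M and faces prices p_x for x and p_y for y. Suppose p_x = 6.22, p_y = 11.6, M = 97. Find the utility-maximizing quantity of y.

Demand: x*(p_x,p_y,M) = 2·M/(2·p_x + p_y), y* = M/(2·p_x + p_y).
Here 2·6.22 + 11.6 = 24.04, giving y* = 4.0349.

y* = 4.0349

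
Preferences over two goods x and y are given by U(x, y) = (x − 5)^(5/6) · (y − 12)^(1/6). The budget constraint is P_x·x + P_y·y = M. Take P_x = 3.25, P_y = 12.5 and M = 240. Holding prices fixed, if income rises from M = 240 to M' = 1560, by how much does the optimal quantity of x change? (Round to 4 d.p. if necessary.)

MRS = 5·(y−12)/(x−5). Tangency with P_x/P_y gives y−12 = (1/5)·(P_x/P_y)·(x−5).
Substituting into the budget: x* = 5 + 5/6·(M − 5·P_x − 12·P_y)/P_x, and y* = 12 + 1/6·(…)/P_y.
Discretionary income = 240 − 5·3.25 − 12·12.5 = 73.75; x* = 5 + 5/6·73.75/3.25 = 23.9103.
At M' = 1560: x* = 362.3718. Change: 362.3718 − 23.9103 = 338.4615.

Δx* = 338.4615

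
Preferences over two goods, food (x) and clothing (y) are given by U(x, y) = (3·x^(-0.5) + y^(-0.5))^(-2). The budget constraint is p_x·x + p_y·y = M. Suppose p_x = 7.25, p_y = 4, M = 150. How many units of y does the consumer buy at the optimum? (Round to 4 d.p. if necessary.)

y* = 10.6048

From the CES first-order condition, 3·(y/x)^(1.5) = p_x/p_y.
Hence y/x = ((1/3)·p_x/p_y)^(1/(1.5)), i.e. raised to the 2/3 power.
Substitute y = (y/x)·x into the budget: x* = M/(p_x + p_y·(y/x)).
Numerically y/x = 0.714668, so x* = 150/(7.25 + 4·0.714668) = 14.8387 and y* = 0.714668·14.8387 = 10.6048.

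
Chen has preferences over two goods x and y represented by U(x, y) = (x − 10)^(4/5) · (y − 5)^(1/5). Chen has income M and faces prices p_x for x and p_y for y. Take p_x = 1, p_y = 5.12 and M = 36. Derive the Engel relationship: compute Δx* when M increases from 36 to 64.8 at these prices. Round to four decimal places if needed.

Δx* = 23.04

MRS = 4·(y−5)/(x−10). Tangency with p_x/p_y gives y−5 = (1/4)·(p_x/p_y)·(x−10).
Substituting into the budget: x* = 10 + 0.8·(M − 10·p_x − 5·p_y)/p_x, and y* = 5 + 0.2·(…)/p_y.
Discretionary income = 36 − 10·1 − 5·5.12 = 0.4; x* = 10 + 0.8·0.4/1 = 10.32.
At M' = 64.8: x* = 33.36. Change: 33.36 − 10.32 = 23.04.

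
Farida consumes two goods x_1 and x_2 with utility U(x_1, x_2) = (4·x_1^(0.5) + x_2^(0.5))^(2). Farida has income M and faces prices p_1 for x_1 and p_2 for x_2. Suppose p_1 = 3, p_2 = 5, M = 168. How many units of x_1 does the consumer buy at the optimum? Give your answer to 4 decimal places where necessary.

Numerically x_2/x_1 = 0.0225, so x_1* = 168/(3 + 5·0.0225) = 53.9759.

x_1* = 53.9759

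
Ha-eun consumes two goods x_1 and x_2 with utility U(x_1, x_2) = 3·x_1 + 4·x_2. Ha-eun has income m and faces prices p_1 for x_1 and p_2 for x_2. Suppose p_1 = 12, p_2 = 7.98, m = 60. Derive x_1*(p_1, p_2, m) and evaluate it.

Perfect substitutes: compare marginal utility per dollar. 3/p_1 vs 4/p_2 → 0.25 vs 0.5013.
x_2 gives more utility per dollar, so spend all income on x_2: x_2* = m/p_2, x_1* = 0.
Numerically: x_1* = 0, x_2* = 7.5188.

x_1* = 0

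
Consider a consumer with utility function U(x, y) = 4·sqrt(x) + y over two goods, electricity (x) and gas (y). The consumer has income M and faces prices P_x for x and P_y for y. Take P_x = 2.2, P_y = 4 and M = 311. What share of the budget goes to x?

share on x = 0.0935

MU_x = 2/√x, MU_y = 1. Tangency: 2/√x = P_x/P_y.
Solve: √x = 2·P_y/P_x, so x*(P_x,P_y) = (2·P_y/P_x)², and y* = (M − P_x·x*)/P_y.
Plugging in: x* = (2·4/2.2)² = 13.2231, y* = 70.4773.
Expenditure on x: 2.2·13.2231 = 29.0909; share = 0.0935.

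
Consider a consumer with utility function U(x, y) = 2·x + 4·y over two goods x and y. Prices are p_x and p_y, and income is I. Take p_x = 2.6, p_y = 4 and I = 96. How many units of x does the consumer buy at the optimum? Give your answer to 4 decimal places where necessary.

Perfect substitutes: compare marginal utility per dollar. 2/p_x vs 4/p_y → 0.7692 vs 1.
y gives more utility per dollar, so spend all income on y: y* = I/p_y, x* = 0.
Numerically: x* = 0, y* = 24.

x* = 0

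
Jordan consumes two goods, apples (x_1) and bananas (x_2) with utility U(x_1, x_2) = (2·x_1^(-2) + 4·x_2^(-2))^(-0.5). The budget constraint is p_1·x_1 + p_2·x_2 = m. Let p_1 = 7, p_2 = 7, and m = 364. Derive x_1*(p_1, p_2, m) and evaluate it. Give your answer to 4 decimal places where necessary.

x_1* = 23.0097

MU_x_1 ∝ 2·x_1^(-3), MU_x_2 ∝ 4·x_2^(-3), so MRS = (1/2)·(x_2/x_1)^(3) = p_1/p_2.
Solve for the ratio: x_2/x_1 = [2·p_1/p_2]^(1/3).
Substitute x_2 = (x_2/x_1)·x_1 into the budget: x_1* = m/(p_1 + p_2·(x_2/x_1)).
Numerically x_2/x_1 = 1.259921, so x_1* = 364/(7 + 7·1.259921) = 23.0097.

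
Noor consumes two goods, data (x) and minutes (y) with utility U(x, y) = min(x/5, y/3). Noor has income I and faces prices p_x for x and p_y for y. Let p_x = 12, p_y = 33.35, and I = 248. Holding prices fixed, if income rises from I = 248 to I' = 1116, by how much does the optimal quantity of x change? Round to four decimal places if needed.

Demand: x*(p_x,p_y,I) = 5·I/(5·p_x + 3·p_y), y* = 3·I/(5·p_x + 3·p_y).
Here 5·12 + 3·33.35 = 160.05, giving x* = 7.7476.
At I' = 1116: x* = 34.8641. Change: 34.8641 − 7.7476 = 27.1165.

Δx* = 27.1165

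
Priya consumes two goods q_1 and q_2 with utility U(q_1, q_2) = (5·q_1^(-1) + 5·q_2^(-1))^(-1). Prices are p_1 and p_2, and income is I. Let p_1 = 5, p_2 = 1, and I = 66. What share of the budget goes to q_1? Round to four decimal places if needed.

share on q_1 = 0.691

MRS = MU_q_1/MU_q_2 = (q_2/q_1)^(2). Set equal to p_1/p_2.
Solve for the ratio: q_2/q_1 = [p_1/p_2]^(0.5).
Substitute q_2 = (q_2/q_1)·q_1 into the budget: q_1* = I/(p_1 + p_2·(q_2/q_1)).
Numerically q_2/q_1 = 2.236068, so q_1* = 66/(5 + 1·2.236068) = 9.121 and q_2* = 2.236068·9.121 = 20.3951.
Expenditure on q_1: 5·9.121 = 45.6049; share = 0.691.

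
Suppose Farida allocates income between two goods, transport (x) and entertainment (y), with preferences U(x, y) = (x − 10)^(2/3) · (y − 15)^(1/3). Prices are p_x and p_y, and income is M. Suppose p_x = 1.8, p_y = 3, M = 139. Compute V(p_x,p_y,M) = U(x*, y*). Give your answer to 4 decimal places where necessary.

Let x' = x−10, y' = y−15. MRS = 2·y'/x' = p_x/p_y.
After buying the subsistence bundle (10, 15), a share 2/3 of the remaining income goes to x: x* = 10 + 2/3·(M − 10p_x − 15p_y)/p_x.
Discretionary income = 139 − 10·1.8 − 15·3 = 76; x* = 10 + 2/3·76/1.8 = 38.1481; y* = 15 + 1/3·76/3 = 23.4444.
Utility at the optimum: U(38.1481, 23.4444) = 18.8433.

V = 18.8433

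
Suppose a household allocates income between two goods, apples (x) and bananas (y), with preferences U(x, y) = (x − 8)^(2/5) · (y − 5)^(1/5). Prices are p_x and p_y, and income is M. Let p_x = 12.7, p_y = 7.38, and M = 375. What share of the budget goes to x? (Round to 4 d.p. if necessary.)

share on x = 0.6914

MRS = 2·(y−5)/(x−8). Tangency with p_x/p_y gives y−5 = (1/2)·(p_x/p_y)·(x−8).
After buying the subsistence bundle (8, 5), a share 2/3 of the remaining income goes to x: x* = 8 + 2/3·(M − 8p_x − 5p_y)/p_x.
Discretionary income = 375 − 8·12.7 − 5·7.38 = 236.5; x* = 8 + 2/3·236.5/12.7 = 20.4147; y* = 5 + 1/3·236.5/7.38 = 15.682.
Expenditure on x: 12.7·20.4147 = 259.2667; share = 0.6914.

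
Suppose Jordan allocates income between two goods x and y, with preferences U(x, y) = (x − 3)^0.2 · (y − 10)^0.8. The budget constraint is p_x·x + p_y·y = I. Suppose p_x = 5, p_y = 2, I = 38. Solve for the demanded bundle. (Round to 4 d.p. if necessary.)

x* = 3.12, y* = 11.2

This is Cobb-Douglas in (x−3, y−10): tangency gives 0.2·p_y·(y−10) = 0.8·p_x·(x−3).
After buying the subsistence bundle (3, 10), a share 0.2 of the remaining income goes to x: x* = 3 + 0.2·(I − 3p_x − 10p_y)/p_x.
Discretionary income = 38 − 3·5 − 10·2 = 3; x* = 3 + 0.2·3/5 = 3.12; y* = 10 + 0.8·3/2 = 11.2.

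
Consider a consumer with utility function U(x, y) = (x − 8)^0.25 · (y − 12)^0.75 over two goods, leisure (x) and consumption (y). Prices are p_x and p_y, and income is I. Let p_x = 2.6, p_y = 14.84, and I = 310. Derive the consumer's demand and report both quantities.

MRS = (1/3)·(y−12)/(x−8). Tangency with p_x/p_y gives y−12 = 3·(p_x/p_y)·(x−8).
After buying the subsistence bundle (8, 12), a share 0.25 of the remaining income goes to x: x* = 8 + 0.25·(I − 8p_x − 12p_y)/p_x.
Discretionary income = 310 − 8·2.6 − 12·14.84 = 111.12; x* = 8 + 0.25·111.12/2.6 = 18.6846; y* = 12 + 0.75·111.12/14.84 = 17.6159.

x* = 18.6846, y* = 17.6159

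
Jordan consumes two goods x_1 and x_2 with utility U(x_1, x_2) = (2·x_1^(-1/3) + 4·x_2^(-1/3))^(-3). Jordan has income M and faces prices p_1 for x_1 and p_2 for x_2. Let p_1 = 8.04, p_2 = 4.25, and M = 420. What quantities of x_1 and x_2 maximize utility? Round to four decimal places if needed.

MU_x_1 ∝ 2·x_1^(-4/3), MU_x_2 ∝ 4·x_2^(-4/3), so MRS = (1/2)·(x_2/x_1)^(4/3) = p_1/p_2.
Hence x_2/x_1 = (2·p_1/p_2)^(1/(4/3)), i.e. raised to the 0.75 power.
Substitute x_2 = (x_2/x_1)·x_1 into the budget: x_1* = M/(p_1 + p_2·(x_2/x_1)).
Numerically x_2/x_1 = 2.712832, so x_1* = 420/(8.04 + 4.25·2.712832) = 21.4619 and x_2* = 2.712832·21.4619 = 58.2226.

x_1* = 21.4619, x_2* = 58.2226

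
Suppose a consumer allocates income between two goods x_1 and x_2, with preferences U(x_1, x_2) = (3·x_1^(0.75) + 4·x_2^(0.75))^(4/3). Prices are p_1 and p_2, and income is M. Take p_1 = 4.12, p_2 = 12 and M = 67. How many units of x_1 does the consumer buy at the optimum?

x_1* = 14.4179

MU_x_1 ∝ 3·x_1^(-0.25), MU_x_2 ∝ 4·x_2^(-0.25), so MRS = (3/4)·(x_2/x_1)^(0.25) = p_1/p_2.
Hence x_2/x_1 = ((4/3)·p_1/p_2)^(1/(0.25)), i.e. raised to the 4 power.
With the ratio pinned down, the budget gives x_1* = M/(p_1 + p_2·(x_2/x_1)) and x_2* = (x_2/x_1)·x_1*.
Numerically x_2/x_1 = 0.043916, so x_1* = 67/(4.12 + 12·0.043916) = 14.4179.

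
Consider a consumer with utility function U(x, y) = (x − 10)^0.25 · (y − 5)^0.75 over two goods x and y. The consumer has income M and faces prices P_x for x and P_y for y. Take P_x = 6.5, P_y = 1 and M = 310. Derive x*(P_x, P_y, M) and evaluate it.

x* = 19.2308

Let x' = x−10, y' = y−5. MRS = (1/3)·y'/x' = P_x/P_y.
Substituting into the budget: x* = 10 + 0.25·(M − 10·P_x − 5·P_y)/P_x, and y* = 5 + 0.75·(…)/P_y.
Discretionary income = 310 − 10·6.5 − 5·1 = 240; x* = 10 + 0.25·240/6.5 = 19.2308.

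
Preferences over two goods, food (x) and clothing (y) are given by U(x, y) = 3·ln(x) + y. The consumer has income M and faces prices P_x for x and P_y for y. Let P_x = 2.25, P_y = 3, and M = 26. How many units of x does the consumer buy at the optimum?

x* = 4

MU_x = 3/x, MU_y = 1. Tangency: 3/x = P_x/P_y.
So x*(P_x,P_y) = 3·P_y/P_x, independent of income; and y* = (M − 3·P_y)/P_y.
At the given prices: x* = 3·3/2.25 = 4.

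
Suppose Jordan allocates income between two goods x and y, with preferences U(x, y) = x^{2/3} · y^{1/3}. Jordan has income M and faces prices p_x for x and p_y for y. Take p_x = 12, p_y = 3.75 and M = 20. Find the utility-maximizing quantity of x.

x* = 1.1111

At p_x=12, p_y=3.75, M=20: x* = 2/3·20/12 = 1.1111.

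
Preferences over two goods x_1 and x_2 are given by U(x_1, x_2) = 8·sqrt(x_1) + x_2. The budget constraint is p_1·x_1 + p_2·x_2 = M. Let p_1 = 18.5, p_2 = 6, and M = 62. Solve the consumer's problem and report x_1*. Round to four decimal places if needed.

Set MRS = p_1/p_2: 4·x_1^(−1/2) = p_1/p_2.
Solve: √x_1 = 4·p_2/p_1, so x_1*(p_1,p_2) = (4·p_2/p_1)², and x_2* = (M − p_1·x_1*)/p_2.
Plugging in: x_1* = (4·6/18.5)² = 1.683.

x_1* = 1.683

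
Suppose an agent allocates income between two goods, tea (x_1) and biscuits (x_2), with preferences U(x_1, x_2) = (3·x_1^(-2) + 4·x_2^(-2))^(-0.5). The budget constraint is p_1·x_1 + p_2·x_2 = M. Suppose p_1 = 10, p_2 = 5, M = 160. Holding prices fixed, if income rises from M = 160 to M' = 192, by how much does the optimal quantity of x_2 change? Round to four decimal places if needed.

Δx_2* = 2.6205

MRS = MU_x_1/MU_x_2 = (3/4)·(x_2/x_1)^(3). Set equal to p_1/p_2.
Hence x_2/x_1 = ((4/3)·p_1/p_2)^(1/(3)), i.e. raised to the 1/3 power.
Substitute x_2 = (x_2/x_1)·x_1 into the budget: x_1* = M/(p_1 + p_2·(x_2/x_1)).
Numerically x_2/x_1 = 1.386723, so x_1* = 160/(10 + 5·1.386723) = 9.4487 and x_2* = 1.386723·9.4487 = 13.1027.
At M' = 192: x_2* = 15.7232. Change: 15.7232 − 13.1027 = 2.6205.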